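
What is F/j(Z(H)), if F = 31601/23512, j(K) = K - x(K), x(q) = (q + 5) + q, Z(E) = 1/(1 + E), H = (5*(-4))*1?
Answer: -600419/2210128 ≈ -0.27167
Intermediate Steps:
H = -20 (H = -20*1 = -20)
x(q) = 5 + 2*q (x(q) = (5 + q) + q = 5 + 2*q)
j(K) = -5 - K (j(K) = K - (5 + 2*K) = K + (-5 - 2*K) = -5 - K)
F = 31601/23512 (F = 31601*(1/23512) = 31601/23512 ≈ 1.3440)
F/j(Z(H)) = 31601/(23512*(-5 - 1/(1 - 20))) = 31601/(23512*(-5 - 1/(-19))) = 31601/(23512*(-5 - 1*(-1/19))) = 31601/(23512*(-5 + 1/19)) = 31601/(23512*(-94/19)) = (31601/23512)*(-19/94) = -600419/2210128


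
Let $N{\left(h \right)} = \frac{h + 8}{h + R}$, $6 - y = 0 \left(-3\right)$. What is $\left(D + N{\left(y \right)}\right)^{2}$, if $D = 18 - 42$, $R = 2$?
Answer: $\frac{7921}{16} \approx 495.06$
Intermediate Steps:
$y = 6$ ($y = 6 - 0 \left(-3\right) = 6 - 0 = 6 + 0 = 6$)
$D = -24$
$N{\left(h \right)} = \frac{8 + h}{2 + h}$ ($N{\left(h \right)} = \frac{h + 8}{h + 2} = \frac{8 + h}{2 + h}$)
$\left(D + N{\left(y \right)}\right)^{2} = \left(-24 + \frac{8 + 6}{2 + 6}\right)^{2} = \left(-24 + \frac{1}{8} \cdot 14\right)^{2} = \left(-24 + \frac{7}{4}\right)^{2} = \left(- \frac{89}{4}\right)^{2} = \frac{7921}{16}$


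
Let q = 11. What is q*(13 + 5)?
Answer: 198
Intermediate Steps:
q*(13 + 5) = 11*(13 + 5) = 11*18 = 198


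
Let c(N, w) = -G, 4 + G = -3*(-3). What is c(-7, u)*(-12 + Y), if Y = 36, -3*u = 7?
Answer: -120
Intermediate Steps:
u = -7/3 (u = -⅓*7 = -7/3 ≈ -2.3333)
G = 5 (G = -4 - 3*(-3) = -4 + 9 = 5)
c(N, w) = -5 (c(N, w) = -1*5 = -5)
c(-7, u)*(-12 + Y) = -5*(-12 + 36) = -5*24 = -120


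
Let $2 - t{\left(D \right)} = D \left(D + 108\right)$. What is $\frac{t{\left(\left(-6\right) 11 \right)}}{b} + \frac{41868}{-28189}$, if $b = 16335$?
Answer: $- \frac{605717494}{460467315} \approx -1.3154$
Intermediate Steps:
$t{\left(D \right)} = 2 - D \left(108 + D\right)$ ($t{\left(D \right)} = 2 - D \left(D + 108\right) = 2 - D \left(108 + D\right)$)
$\frac{t{\left(\left(-6\right) 11 \right)}}{b} + \frac{41868}{-28189} = \frac{2 - \left(\left(-6\right) 11\right)^{2} - 108 \left(\left(-6\right) 11\right)}{16335} + \frac{41868}{-28189} = \left(2 - \left(-66\right)^{2} - -7128\right) \frac{1}{16335} + 41868 \left(- \frac{1}{28189}\right) = \left(2 - 4356 + 7128\right) \frac{1}{16335} - \frac{41868}{28189} = 2774 \cdot \frac{1}{16335} - \frac{41868}{28189} = \frac{2774}{16335} - \frac{41868}{28189} = - \frac{605717494}{460467315}$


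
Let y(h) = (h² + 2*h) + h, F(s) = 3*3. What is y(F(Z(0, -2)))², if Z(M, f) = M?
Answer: 11664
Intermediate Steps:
F(s) = 9
y(h) = h² + 3*h
y(F(Z(0, -2)))² = (9*(3 + 9))² = (9*12)² = 108² = 11664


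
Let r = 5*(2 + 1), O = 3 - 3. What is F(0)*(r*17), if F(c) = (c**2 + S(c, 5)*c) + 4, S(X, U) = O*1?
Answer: 1020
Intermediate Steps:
O = 0
S(X, U) = 0 (S(X, U) = 0*1 = 0)
r = 15 (r = 5*3 = 15)
F(c) = 4 + c**2 (F(c) = (c**2 + 0*c) + 4 = (c**2 + 0) + 4 = c**2 + 4 = 4 + c**2)
F(0)*(r*17) = (4 + 0**2)*(15*17) = (4 + 0)*255 = 4*255 = 1020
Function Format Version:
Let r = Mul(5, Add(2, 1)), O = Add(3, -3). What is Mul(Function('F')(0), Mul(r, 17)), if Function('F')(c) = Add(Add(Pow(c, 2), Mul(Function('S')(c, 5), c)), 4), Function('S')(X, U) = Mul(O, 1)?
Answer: 1020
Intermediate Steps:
O = 0
Function('S')(X, U) = 0 (Function('S')(X, U) = Mul(0, 1) = 0)
r = 15 (r = Mul(5, 3) = 15)
Function('F')(c) = Add(4, Pow(c, 2)) (Function('F')(c) = Add(Add(Pow(c, 2), Mul(0, c)), 4) = Add(Add(Pow(c, 2), 0), 4) = Add(Pow(c, 2), 4) = Add(4, Pow(c, 2)))
Mul(Function('F')(0), Mul(r, 17)) = Mul(Add(4, Pow(0, 2)), Mul(15, 17)) = Mul(Add(4, 0), 255) = Mul(4, 255) = 1020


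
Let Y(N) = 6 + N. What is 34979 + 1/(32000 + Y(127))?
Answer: 1123980208/32133 ≈ 34979.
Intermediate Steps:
34979 + 1/(32000 + Y(127)) = 34979 + 1/(32000 + (6 + 127)) = 34979 + 1/(32000 + 133) = 34979 + 1/32133 = 1123980208/32133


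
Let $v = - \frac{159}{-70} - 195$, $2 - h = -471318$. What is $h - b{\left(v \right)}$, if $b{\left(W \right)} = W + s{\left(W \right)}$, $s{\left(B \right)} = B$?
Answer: $\frac{16509691}{35} \approx 4.7171 \cdot 10^{5}$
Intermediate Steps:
$h = 471320$ ($h = 2 - -471318 = 2 + 471318 = 471320$)
$v = - \frac{13491}{70}$ ($v = \left(-159\right) \left(- \frac{1}{70}\right) - 195 = \frac{159}{70} - 195 = - \frac{13491}{70} \approx -192.73$)
$b{\left(W \right)} = 2 W$ ($b{\left(W \right)} = W + W = 2 W$)
$h - b{\left(v \right)} = 471320 - 2 \left(- \frac{13491}{70}\right) = 471320 - - \frac{13491}{35} = 471320 + \frac{13491}{35} = \frac{16509691}{35}$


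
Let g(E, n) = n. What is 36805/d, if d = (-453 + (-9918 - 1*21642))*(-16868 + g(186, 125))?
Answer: 36805/535993659 ≈ 6.8667e-5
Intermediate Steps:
d = 535993659 (d = (-453 + (-9918 - 1*21642))*(-16868 + 125) = (-453 + (-9918 - 21642))*(-16743) = (-453 - 31560)*(-16743) = -32013*(-16743) = 535993659)
36805/d = 36805/535993659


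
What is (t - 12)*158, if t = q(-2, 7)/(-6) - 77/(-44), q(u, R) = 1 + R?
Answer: -10981/6 ≈ -1830.2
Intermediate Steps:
t = 5/12 (t = (1 + 7)/(-6) - 77/(-44) = 8*(-1/6) - 77*(-1/44) = -4/3 + 7/4 = 5/12 ≈ 0.41667)
(t - 12)*158 = (5/12 - 12)*158 = -139/12*158 = -10981/6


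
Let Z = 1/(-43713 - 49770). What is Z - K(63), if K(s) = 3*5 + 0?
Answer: -1402246/93483 ≈ -15.000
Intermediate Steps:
Z = -1/93483 (Z = 1/(-93483) = -1/93483 ≈ -1.0697e-5)
K(s) = 15 (K(s) = 15 + 0 = 15)
Z - K(63) = -1/93483 - 1*15 = -1/93483 - 15 = -1402246/93483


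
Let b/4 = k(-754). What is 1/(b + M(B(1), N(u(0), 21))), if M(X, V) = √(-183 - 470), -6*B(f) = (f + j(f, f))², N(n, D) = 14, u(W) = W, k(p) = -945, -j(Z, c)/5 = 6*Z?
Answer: -3780/14289053 - I*√653/14289053 ≈ -0.00026454 - 1.7884e-6*I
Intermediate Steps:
j(Z, c) = -30*Z
B(f) = -841*f²/6 (B(f) = -(f - 30*f)²/6 = -841*f²/6)
M(X, V) = I*√653 (M(X, V) = √(-653) = I*√653)
b = -3780 (b = 4*(-945) = -3780)
1/(b + M(B(1), N(u(0), 21))) = 1/(-3780 + I*√653)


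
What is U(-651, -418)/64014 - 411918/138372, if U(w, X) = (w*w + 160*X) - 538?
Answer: 73541377/28390209 ≈ 2.5904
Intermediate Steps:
U(w, X) = -538 + w² + 160*X (U(w, X) = (w² + 160*X) - 538 = -538 + w² + 160*X)
U(-651, -418)/64014 - 411918/138372 = (-538 + (-651)² + 160*(-418))/64014 - 411918/138372 = (-538 + 423801 - 66880)*(1/64014) - 411918*1/138372 = 356383*(1/64014) - 5281/1774 = 356383/64014 - 5281/1774 = 73541377/28390209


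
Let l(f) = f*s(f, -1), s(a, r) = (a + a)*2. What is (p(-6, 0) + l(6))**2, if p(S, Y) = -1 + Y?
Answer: 20449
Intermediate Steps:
s(a, r) = 4*a (s(a, r) = (2*a)*2 = 4*a)
l(f) = 4*f**2 (l(f) = f*(4*f) = 4*f**2)
(p(-6, 0) + l(6))**2 = ((-1 + 0) + 4*6**2)**2 = (-1 + 4*36)**2 = (-1 + 144)**2 = 143**2 = 20449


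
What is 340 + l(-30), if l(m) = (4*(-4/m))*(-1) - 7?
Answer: 4987/15 ≈ 332.47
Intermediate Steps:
l(m) = -7 + 16/m (l(m) = -16/m*(-1) - 7 = 16/m - 7 = -7 + 16/m)
340 + l(-30) = 340 + (-7 + 16/(-30)) = 340 + (-7 + 16*(-1/30)) = 340 + (-7 - 8/15) = 340 - 113/15 = 4987/15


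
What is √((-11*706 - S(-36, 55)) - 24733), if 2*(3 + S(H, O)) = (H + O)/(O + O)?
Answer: I*√393202645/110 ≈ 180.27*I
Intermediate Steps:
S(H, O) = -3 + (H + O)/(4*O) (S(H, O) = -3 + ((H + O)/(O + O))/2 = -3 + ((H + O)/((2*O)))/2 = -3 + ((H + O)*(1/(2*O)))/2 = -3 + ((H + O)/(2*O))/2 = -3 + (H + O)/(4*O))
√((-11*706 - S(-36, 55)) - 24733) = √((-11*706 - (-36 - 11*55)/(4*55)) - 24733) = √((-7766 - (-36 - 605)/(4*55)) - 24733) = √((-7766 - (-641)/(4*55)) - 24733) = √((-7766 - 1*(-641/220)) - 24733) = √((-7766 + 641/220) - 24733) = √(-1707879/220 - 24733) = √(-7149139/220) = I*√393202645/110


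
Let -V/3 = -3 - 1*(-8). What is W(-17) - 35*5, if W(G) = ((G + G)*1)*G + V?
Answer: 388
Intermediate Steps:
V = -15 (V = -3*(-3 - 1*(-8)) = -3*(-3 + 8) = -3*5 = -15)
W(G) = -15 + 2*G**2 (W(G) = ((G + G)*1)*G - 15 = ((2*G)*1)*G - 15 = (2*G)*G - 15 = 2*G**2 - 15 = -15 + 2*G**2)
W(-17) - 35*5 = (-15 + 2*(-17)**2) - 35*5 = (-15 + 2*289) - 175 = (-15 + 578) - 175 = 563 - 175 = 388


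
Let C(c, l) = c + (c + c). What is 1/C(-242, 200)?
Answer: -1/726 ≈ -0.0013774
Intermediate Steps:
C(c, l) = 3*c (C(c, l) = c + 2*c = 3*c)
1/C(-242, 200) = 1/(3*(-242)) = 1/(-726) = -1/726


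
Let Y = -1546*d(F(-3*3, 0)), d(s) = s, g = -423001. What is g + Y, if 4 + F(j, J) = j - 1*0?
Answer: -402903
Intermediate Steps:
F(j, J) = -4 + j (F(j, J) = -4 + (j - 1*0) = -4 + (j + 0) = -4 + j)
Y = 20098 (Y = -1546*(-4 - 3*3) = -1546*(-4 - 9) = -1546*(-13) = 20098)
g + Y = -423001 + 20098 = -402903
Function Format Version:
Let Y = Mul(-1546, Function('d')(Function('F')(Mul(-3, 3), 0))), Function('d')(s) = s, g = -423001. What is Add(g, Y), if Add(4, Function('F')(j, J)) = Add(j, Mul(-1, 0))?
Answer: -402903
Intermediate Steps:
Function('F')(j, J) = Add(-4, j) (Function('F')(j, J) = Add(-4, Add(j, Mul(-1, 0))) = Add(-4, Add(j, 0)) = Add(-4, j))
Y = 20098 (Y = Mul(-1546, Add(-4, Mul(-3, 3))) = Mul(-1546, Add(-4, -9)) = Mul(-1546, -13) = 20098)
Add(g, Y) = Add(-423001, 20098) = -402903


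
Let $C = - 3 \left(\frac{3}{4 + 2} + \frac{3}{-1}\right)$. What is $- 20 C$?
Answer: $-150$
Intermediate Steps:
$C = \frac{15}{2}$ ($C = - 3 \left(\frac{3}{6} + 3 \left(-1\right)\right) = - 3 \left(3 \cdot \frac{1}{6} - 3\right) = - 3 \left(\frac{1}{2} - 3\right) = \left(-3\right) \left(- \frac{5}{2}\right) = \frac{15}{2} \approx 7.5$)
$- 20 C = \left(-20\right) \frac{15}{2} = -150$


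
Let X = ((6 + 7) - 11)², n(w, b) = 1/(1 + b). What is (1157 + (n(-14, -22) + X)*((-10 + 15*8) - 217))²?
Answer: 237653056/441 ≈ 5.3890e+5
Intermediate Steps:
X = 4 (X = (13 - 11)² = 2² = 4)
(1157 + (n(-14, -22) + X)*((-10 + 15*8) - 217))² = (1157 + (1/(1 - 22) + 4)*((-10 + 15*8) - 217))² = (1157 + (1/(-21) + 4)*((-10 + 120) - 217))² = (1157 + (-1/21 + 4)*(110 - 217))² = (1157 + (83/21)*(-107))² = (1157 - 8881/21)² = (15416/21)² = 237653056/441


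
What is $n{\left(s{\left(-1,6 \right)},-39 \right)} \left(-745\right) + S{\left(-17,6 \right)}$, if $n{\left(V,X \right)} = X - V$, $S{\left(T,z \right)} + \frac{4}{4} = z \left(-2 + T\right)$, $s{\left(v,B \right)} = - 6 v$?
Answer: $33410$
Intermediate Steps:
$S{\left(T,z \right)} = -1 + z \left(-2 + T\right)$
$n{\left(s{\left(-1,6 \right)},-39 \right)} \left(-745\right) + S{\left(-17,6 \right)} = \left(-39 - \left(-6\right) \left(-1\right)\right) \left(-745\right) - 115 = \left(-39 - 6\right) \left(-745\right) - 115 = \left(-45\right) \left(-745\right) - 115 = 33525 - 115 = 33410$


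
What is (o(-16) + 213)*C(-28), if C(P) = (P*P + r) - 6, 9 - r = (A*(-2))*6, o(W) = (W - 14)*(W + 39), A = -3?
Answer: -358227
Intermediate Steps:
o(W) = (-14 + W)*(39 + W)
r = -27 (r = 9 - (-3*(-2))*6 = 9 - 6*6 = 9 - 1*36 = 9 - 36 = -27)
C(P) = -33 + P² (C(P) = (P*P - 27) - 6 = (P² - 27) - 6 = (-27 + P²) - 6 = -33 + P²)
(o(-16) + 213)*C(-28) = ((-546 + (-16)² + 25*(-16)) + 213)*(-33 + (-28)²) = ((-546 + 256 - 400) + 213)*(-33 + 784) = (-690 + 213)*751 = -477*751 = -358227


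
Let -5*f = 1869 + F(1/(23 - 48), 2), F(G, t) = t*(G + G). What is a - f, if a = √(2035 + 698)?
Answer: 46721/125 + √2733 ≈ 426.05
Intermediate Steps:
a = √2733 ≈ 52.278
F(G, t) = 2*G*t (F(G, t) = t*(2*G) = 2*G*t)
f = -46721/125 (f = -(1869 + 2*2/(23 - 48))/5 = -(1869 + 2*2/(-25))/5 = -(1869 + 2*(-1/25)*2)/5 = -(1869 - 4/25)/5 = -⅕*46721/25 = -46721/125 ≈ -373.77)
a - f = √2733 - 1*(-46721/125) = √2733 + 46721/125 = 46721/125 + √2733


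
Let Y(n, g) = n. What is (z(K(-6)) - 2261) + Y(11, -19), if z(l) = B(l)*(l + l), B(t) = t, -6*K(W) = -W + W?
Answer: -2250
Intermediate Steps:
K(W) = 0 (K(W) = -(-W + W)/6 = -⅙*0 = 0)
z(l) = 2*l² (z(l) = l*(l + l) = l*(2*l) = 2*l²)
(z(K(-6)) - 2261) + Y(11, -19) = (2*0² - 2261) + 11 = (2*0 - 2261) + 11 = (0 - 2261) + 11 = -2261 + 11 = -2250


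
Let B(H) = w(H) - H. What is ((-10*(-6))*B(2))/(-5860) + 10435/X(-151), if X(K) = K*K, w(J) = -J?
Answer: 3331067/6680693 ≈ 0.49861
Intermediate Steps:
B(H) = -2*H (B(H) = -H - H = -2*H)
X(K) = K**2
((-10*(-6))*B(2))/(-5860) + 10435/X(-151) = ((-10*(-6))*(-2*2))/(-5860) + 10435/((-151)**2) = (60*(-4))*(-1/5860) + 10435/22801 = -240*(-1/5860) + 10435*(1/22801) = 12/293 + 10435/22801 = 3331067/6680693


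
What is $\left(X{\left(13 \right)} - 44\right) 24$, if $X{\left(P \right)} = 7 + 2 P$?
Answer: $-264$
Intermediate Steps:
$\left(X{\left(13 \right)} - 44\right) 24 = \left(\left(7 + 2 \cdot 13\right) - 44\right) 24 = \left(\left(7 + 26\right) - 44\right) 24 = \left(33 - 44\right) 24 = \left(-11\right) 24 = -264$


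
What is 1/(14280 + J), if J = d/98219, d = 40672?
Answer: 98219/1402607992 ≈ 7.0026e-5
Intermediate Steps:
J = 40672/98219 ≈ 0.41409
1/(14280 + J) = 1/(14280 + 40672/98219) = 1/(1402607992/98219) = 98219/1402607992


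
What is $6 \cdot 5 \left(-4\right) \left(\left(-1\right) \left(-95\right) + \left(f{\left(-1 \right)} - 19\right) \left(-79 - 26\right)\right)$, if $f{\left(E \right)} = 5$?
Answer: $-187800$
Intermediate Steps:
$6 \cdot 5 \left(-4\right) \left(\left(-1\right) \left(-95\right) + \left(f{\left(-1 \right)} - 19\right) \left(-79 - 26\right)\right) = 6 \cdot 5 \left(-4\right) \left(\left(-1\right) \left(-95\right) + \left(5 - 19\right) \left(-79 - 26\right)\right) = 6 \left(-20\right) \left(95 - -1470\right) = - 120 \left(95 + 1470\right) = \left(-120\right) 1565 = -187800$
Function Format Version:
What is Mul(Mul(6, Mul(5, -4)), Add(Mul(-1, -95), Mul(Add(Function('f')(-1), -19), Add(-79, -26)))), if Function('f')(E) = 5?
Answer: -187800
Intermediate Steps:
Mul(Mul(6, Mul(5, -4)), Add(Mul(-1, -95), Mul(Add(Function('f')(-1), -19), Add(-79, -26)))) = Mul(Mul(6, Mul(5, -4)), Add(Mul(-1, -95), Mul(Add(5, -19), Add(-79, -26)))) = Mul(Mul(6, -20), Add(95, Mul(-14, -105))) = Mul(-120, Add(95, 1470)) = Mul(-120, 1565) = -187800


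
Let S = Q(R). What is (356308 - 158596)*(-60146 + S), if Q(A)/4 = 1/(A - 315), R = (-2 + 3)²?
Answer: -1866979389888/157 ≈ -1.1892e+10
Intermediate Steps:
R = 1 (R = 1² = 1)
Q(A) = 4/(-315 + A) (Q(A) = 4/(A - 315) = 4/(-315 + A))
S = -2/157 (S = 4/(-315 + 1) = 4/(-314) = 4*(-1/314) = -2/157 ≈ -0.012739)
(356308 - 158596)*(-60146 + S) = (356308 - 158596)*(-60146 - 2/157) = 197712*(-9442924/157) = -1866979389888/157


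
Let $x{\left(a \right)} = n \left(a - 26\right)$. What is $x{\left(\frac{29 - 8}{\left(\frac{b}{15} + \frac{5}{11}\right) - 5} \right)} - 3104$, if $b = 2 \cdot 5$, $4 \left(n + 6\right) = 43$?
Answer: $- \frac{1665647}{512} \approx -3253.2$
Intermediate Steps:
$n = \frac{19}{4}$ ($n = -6 + \frac{1}{4} \cdot 43 = -6 + \frac{43}{4} = \frac{19}{4} \approx 4.75$)
$b = 10$
$x{\left(a \right)} = - \frac{247}{2} + \frac{19 a}{4}$ ($x{\left(a \right)} = \frac{19 \left(a - 26\right)}{4} = \frac{19 \left(-26 + a\right)}{4} = - \frac{247}{2} + \frac{19 a}{4}$)
$x{\left(\frac{29 - 8}{\left(\frac{b}{15} + \frac{5}{11}\right) - 5} \right)} - 3104 = \left(- \frac{247}{2} + \frac{19 \frac{29 - 8}{\left(\frac{10}{15} + \frac{5}{11}\right) - 5}}{4}\right) - 3104 = \left(- \frac{247}{2} + \frac{19 \frac{21}{\left(10 \cdot \frac{1}{15} + 5 \cdot \frac{1}{11}\right) - 5}}{4}\right) - 3104 = \left(- \frac{247}{2} + \frac{19 \frac{21}{\left(\frac{2}{3} + \frac{5}{11}\right) - 5}}{4}\right) - 3104 = \left(- \frac{247}{2} + \frac{19 \frac{21}{\frac{37}{33} - 5}}{4}\right) - 3104 = \left(- \frac{247}{2} + \frac{19 \frac{21}{- \frac{128}{33}}}{4}\right) - 3104 = \left(- \frac{247}{2} + \frac{19 \cdot 21 \left(- \frac{33}{128}\right)}{4}\right) - 3104 = \left(- \frac{247}{2} + \frac{19}{4} \left(- \frac{693}{128}\right)\right) - 3104 = \left(- \frac{247}{2} - \frac{13167}{512}\right) - 3104 = - \frac{76399}{512} - 3104 = - \frac{1665647}{512}$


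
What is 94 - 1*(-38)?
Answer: 132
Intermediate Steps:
94 - 1*(-38) = 94 + 38 = 132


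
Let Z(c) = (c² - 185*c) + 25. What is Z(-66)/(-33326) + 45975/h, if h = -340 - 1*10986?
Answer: -430018129/94362569 ≈ -4.5571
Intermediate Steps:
Z(c) = 25 + c² - 185*c
h = -11326 (h = -340 - 10986 = -11326)
Z(-66)/(-33326) + 45975/h = (25 + (-66)² - 185*(-66))/(-33326) + 45975/(-11326) = (25 + 4356 + 12210)*(-1/33326) + 45975*(-1/11326) = 16591*(-1/33326) - 45975/11326 = -16591/33326 - 45975/11326 = -430018129/94362569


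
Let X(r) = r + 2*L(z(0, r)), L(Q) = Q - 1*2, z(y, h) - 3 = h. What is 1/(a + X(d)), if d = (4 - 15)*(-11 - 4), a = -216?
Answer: 1/281 ≈ 0.0035587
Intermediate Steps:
z(y, h) = 3 + h
d = 165 (d = -11*(-15) = 165)
L(Q) = -2 + Q (L(Q) = Q - 2 = -2 + Q)
X(r) = 2 + 3*r (X(r) = r + 2*(-2 + (3 + r)) = r + 2*(1 + r) = r + (2 + 2*r) = 2 + 3*r)
1/(a + X(d)) = 1/(-216 + (2 + 3*165)) = 1/(-216 + (2 + 495)) = 1/(-216 + 497) = 1/281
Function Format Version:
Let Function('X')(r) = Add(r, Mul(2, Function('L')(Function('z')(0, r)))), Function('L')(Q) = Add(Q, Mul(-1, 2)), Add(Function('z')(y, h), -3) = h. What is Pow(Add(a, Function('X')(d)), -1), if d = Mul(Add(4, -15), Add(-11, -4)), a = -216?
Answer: Rational(1, 281) ≈ 0.0035587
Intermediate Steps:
Function('z')(y, h) = Add(3, h)
d = 165 (d = Mul(-11, -15) = 165)
Function('L')(Q) = Add(-2, Q) (Function('L')(Q) = Add(Q, -2) = Add(-2, Q))
Function('X')(r) = Add(2, Mul(3, r)) (Function('X')(r) = Add(r, Mul(2, Add(-2, Add(3, r)))) = Add(r, Mul(2, Add(1, r))) = Add(r, Add(2, Mul(2, r))) = Add(2, Mul(3, r)))
Pow(Add(a, Function('X')(d)), -1) = Pow(Add(-216, Add(2, Mul(3, 165))), -1) = Pow(Add(-216, Add(2, 495)), -1) = Pow(Add(-216, 497), -1) = Pow(281, -1) = Rational(1, 281)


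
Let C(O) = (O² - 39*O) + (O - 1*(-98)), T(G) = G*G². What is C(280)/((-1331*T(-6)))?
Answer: 33929/143748 ≈ 0.23603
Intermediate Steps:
T(G) = G³
C(O) = 98 + O² - 38*O (C(O) = (O² - 39*O) + (O + 98) = (O² - 39*O) + (98 + O) = 98 + O² - 38*O)
C(280)/((-1331*T(-6))) = (98 + 280² - 38*280)/((-1331*(-6)³)) = (98 + 78400 - 10640)/((-1331*(-216))) = 67858/287496 = 67858*(1/287496) = 33929/143748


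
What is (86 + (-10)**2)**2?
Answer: 34596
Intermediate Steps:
(86 + (-10)**2)**2 = (86 + 100)**2 = 186**2 = 34596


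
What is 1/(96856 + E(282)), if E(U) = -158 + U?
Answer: 1/96980 ≈ 1.0311e-5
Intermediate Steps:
1/(96856 + E(282)) = 1/(96856 + (-158 + 282)) = 1/(96856 + 124) = 1/96980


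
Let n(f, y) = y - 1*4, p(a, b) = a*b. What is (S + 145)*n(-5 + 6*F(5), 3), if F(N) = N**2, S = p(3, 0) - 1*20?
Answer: -125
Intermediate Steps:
S = -20 (S = 3*0 - 1*20 = 0 - 20 = -20)
n(f, y) = -4 + y (n(f, y) = y - 4 = -4 + y)
(S + 145)*n(-5 + 6*F(5), 3) = (-20 + 145)*(-4 + 3) = 125*(-1) = -125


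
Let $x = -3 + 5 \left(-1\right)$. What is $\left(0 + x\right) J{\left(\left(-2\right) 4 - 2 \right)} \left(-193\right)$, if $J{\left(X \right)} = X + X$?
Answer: $-30880$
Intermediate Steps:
$x = -8$ ($x = -3 - 5 = -8$)
$J{\left(X \right)} = 2 X$
$\left(0 + x\right) J{\left(\left(-2\right) 4 - 2 \right)} \left(-193\right) = \left(0 - 8\right) 2 \left(\left(-2\right) 4 - 2\right) \left(-193\right) = - 8 \cdot 2 \left(-8 - 2\right) \left(-193\right) = - 8 \cdot 2 \left(-10\right) \left(-193\right) = \left(-8\right) \left(-20\right) \left(-193\right) = 160 \left(-193\right) = -30880$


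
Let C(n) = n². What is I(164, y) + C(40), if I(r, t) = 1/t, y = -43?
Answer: 68799/43 ≈ 1600.0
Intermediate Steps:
I(164, y) + C(40) = 1/(-43) + 40² = -1/43 + 1600 = 68799/43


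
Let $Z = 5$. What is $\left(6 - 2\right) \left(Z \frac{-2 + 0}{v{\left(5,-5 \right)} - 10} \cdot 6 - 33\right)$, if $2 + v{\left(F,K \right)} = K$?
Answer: $- \frac{2004}{17} \approx -117.88$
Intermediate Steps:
$v{\left(F,K \right)} = -2 + K$
$\left(6 - 2\right) \left(Z \frac{-2 + 0}{v{\left(5,-5 \right)} - 10} \cdot 6 - 33\right) = \left(6 - 2\right) \left(5 \frac{-2 + 0}{\left(-2 - 5\right) - 10} \cdot 6 - 33\right) = \left(6 - 2\right) \left(5 \left(- \frac{2}{-7 - 10}\right) 6 - 33\right) = 4 \left(5 \left(- \frac{2}{-7 - 10}\right) 6 - 33\right) = 4 \left(5 \left(- \frac{2}{-17}\right) 6 - 33\right) = 4 \left(5 \left(\left(-2\right) \left(- \frac{1}{17}\right)\right) 6 - 33\right) = 4 \left(5 \cdot \frac{2}{17} \cdot 6 - 33\right) = 4 \left(\frac{10}{17} \cdot 6 - 33\right) = 4 \left(\frac{60}{17} - 33\right) = 4 \left(- \frac{501}{17}\right) = - \frac{2004}{17}$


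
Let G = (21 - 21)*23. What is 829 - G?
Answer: 829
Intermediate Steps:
G = 0 (G = 0*23 = 0)
829 - G = 829 - 1*0 = 829 + 0 = 829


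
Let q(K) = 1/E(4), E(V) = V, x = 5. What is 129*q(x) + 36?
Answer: 273/4 ≈ 68.250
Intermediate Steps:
q(K) = ¼ (q(K) = 1/4 = ¼)
129*q(x) + 36 = 129*(¼) + 36 = 129/4 + 36 = 273/4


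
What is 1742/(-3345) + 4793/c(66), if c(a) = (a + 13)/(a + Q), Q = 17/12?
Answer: 1440967761/352340 ≈ 4089.7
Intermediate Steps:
Q = 17/12 (Q = 17*(1/12) = 17/12 ≈ 1.4167)
c(a) = (13 + a)/(17/12 + a) (c(a) = (a + 13)/(a + 17/12) = (13 + a)/(17/12 + a))
1742/(-3345) + 4793/c(66) = 1742/(-3345) + 4793/((12*(13 + 66)/(17 + 12*66))) = 1742*(-1/3345) + 4793/((12*79/(17 + 792))) = -1742/3345 + 4793/((12*79/809)) = -1742/3345 + 4793/((12*(1/809)*79)) = -1742/3345 + 4793/(948/809) = -1742/3345 + 4793*(809/948) = -1742/3345 + 3877537/948 = 1440967761/352340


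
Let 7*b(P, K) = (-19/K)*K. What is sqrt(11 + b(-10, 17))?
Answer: sqrt(406)/7 ≈ 2.8785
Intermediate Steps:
b(P, K) = -19/7 (b(P, K) = ((-19/K)*K)/7 = (1/7)*(-19) = -19/7)
sqrt(11 + b(-10, 17)) = sqrt(11 - 19/7) = sqrt(58/7) = sqrt(406)/7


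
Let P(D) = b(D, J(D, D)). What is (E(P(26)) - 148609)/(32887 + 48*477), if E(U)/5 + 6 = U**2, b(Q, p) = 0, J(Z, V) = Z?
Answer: -148639/55783 ≈ -2.6646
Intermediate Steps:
P(D) = 0
E(U) = -30 + 5*U**2
(E(P(26)) - 148609)/(32887 + 48*477) = ((-30 + 5*0**2) - 148609)/(32887 + 48*477) = ((-30 + 5*0) - 148609)/(32887 + 22896) = ((-30 + 0) - 148609)/55783 = (-30 - 148609)*(1/55783) = -148639*1/55783 = -148639/55783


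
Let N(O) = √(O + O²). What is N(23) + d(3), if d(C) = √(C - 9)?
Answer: 2*√138 + I*√6 ≈ 23.495 + 2.4495*I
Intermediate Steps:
d(C) = √(-9 + C)
N(23) + d(3) = √(23*(1 + 23)) + √(-9 + 3) = √(23*24) + √(-6) = √552 + I*√6 = 2*√138 + I*√6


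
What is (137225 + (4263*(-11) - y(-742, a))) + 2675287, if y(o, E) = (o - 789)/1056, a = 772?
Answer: 2920495195/1056 ≈ 2.7656e+6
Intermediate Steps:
y(o, E) = -263/352 + o/1056 (y(o, E) = (-789 + o)*(1/1056) = -263/352 + o/1056)
(137225 + (4263*(-11) - y(-742, a))) + 2675287 = (137225 + (4263*(-11) - (-263/352 + (1/1056)*(-742)))) + 2675287 = (137225 + (-46893 - (-263/352 - 371/528))) + 2675287 = (137225 + (-46893 - 1*(-1531/1056))) + 2675287 = (137225 + (-46893 + 1531/1056)) + 2675287 = (137225 - 49517477/1056) + 2675287 = 95392123/1056 + 2675287 = 2920495195/1056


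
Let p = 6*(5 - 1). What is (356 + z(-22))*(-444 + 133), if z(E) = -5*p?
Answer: -73396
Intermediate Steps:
p = 24 (p = 6*4 = 24)
z(E) = -120 (z(E) = -5*24 = -120)
(356 + z(-22))*(-444 + 133) = (356 - 120)*(-444 + 133) = 236*(-311) = -73396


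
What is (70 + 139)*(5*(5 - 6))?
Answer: -1045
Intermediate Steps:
(70 + 139)*(5*(5 - 6)) = 209*(5*(-1)) = 209*(-5) = -1045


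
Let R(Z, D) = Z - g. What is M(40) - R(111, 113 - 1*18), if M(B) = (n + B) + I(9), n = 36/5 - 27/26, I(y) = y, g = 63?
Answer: 931/130 ≈ 7.1615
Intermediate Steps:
n = 801/130 (n = 36*(1/5) - 27*1/26 = 36/5 - 27/26 = 801/130 ≈ 6.1615)
R(Z, D) = -63 + Z (R(Z, D) = Z - 1*63 = Z - 63 = -63 + Z)
M(B) = 1971/130 + B (M(B) = (801/130 + B) + 9 = 1971/130 + B)
M(40) - R(111, 113 - 1*18) = (1971/130 + 40) - (-63 + 111) = 7171/130 - 1*48 = 7171/130 - 48 = 931/130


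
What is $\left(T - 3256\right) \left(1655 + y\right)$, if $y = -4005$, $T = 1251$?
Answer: $4711750$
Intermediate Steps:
$\left(T - 3256\right) \left(1655 + y\right) = \left(1251 - 3256\right) \left(1655 - 4005\right) = \left(-2005\right) \left(-2350\right) = 4711750$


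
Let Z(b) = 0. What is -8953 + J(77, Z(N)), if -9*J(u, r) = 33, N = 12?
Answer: -26870/3 ≈ -8956.7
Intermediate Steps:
J(u, r) = -11/3 (J(u, r) = -1/9*33 = -11/3)
-8953 + J(77, Z(N)) = -8953 - 11/3 = -26870/3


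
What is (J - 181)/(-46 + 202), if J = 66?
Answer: -115/156 ≈ -0.73718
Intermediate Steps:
(J - 181)/(-46 + 202) = (66 - 181)/(-46 + 202) = -115/156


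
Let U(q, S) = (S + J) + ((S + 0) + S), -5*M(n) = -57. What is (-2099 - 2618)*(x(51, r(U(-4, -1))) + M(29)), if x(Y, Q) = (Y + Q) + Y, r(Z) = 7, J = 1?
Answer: -2839634/5 ≈ -5.6793e+5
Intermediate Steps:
M(n) = 57/5 (M(n) = -⅕*(-57) = 57/5)
U(q, S) = 1 + 3*S (U(q, S) = (S + 1) + ((S + 0) + S) = (1 + S) + (S + S) = (1 + S) + 2*S = 1 + 3*S)
x(Y, Q) = Q + 2*Y (x(Y, Q) = (Q + Y) + Y = Q + 2*Y)
(-2099 - 2618)*(x(51, r(U(-4, -1))) + M(29)) = (-2099 - 2618)*((7 + 2*51) + 57/5) = -4717*((7 + 102) + 57/5) = -4717*(109 + 57/5) = -4717*602/5 = -2839634/5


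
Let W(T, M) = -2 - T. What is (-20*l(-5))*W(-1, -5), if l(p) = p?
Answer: -100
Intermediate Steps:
(-20*l(-5))*W(-1, -5) = (-20*(-5))*(-2 - 1*(-1)) = 100*(-2 + 1) = 100*(-1) = -100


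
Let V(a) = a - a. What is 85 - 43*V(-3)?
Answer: 85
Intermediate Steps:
V(a) = 0
85 - 43*V(-3) = 85 - 43*0 = 85 + 0 = 85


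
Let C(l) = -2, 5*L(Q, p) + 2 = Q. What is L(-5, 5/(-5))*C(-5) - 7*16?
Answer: -546/5 ≈ -109.20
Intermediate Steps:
L(Q, p) = -⅖ + Q/5
L(-5, 5/(-5))*C(-5) - 7*16 = (-⅖ + (⅕)*(-5))*(-2) - 7*16 = (-⅖ - 1)*(-2) - 112 = -7/5*(-2) - 112 = 14/5 - 112 = -546/5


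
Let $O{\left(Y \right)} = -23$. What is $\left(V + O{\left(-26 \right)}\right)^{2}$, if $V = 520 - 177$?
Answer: $102400$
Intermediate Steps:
$V = 343$ ($V = 520 - 177 = 343$)
$\left(V + O{\left(-26 \right)}\right)^{2} = \left(343 - 23\right)^{2} = 320^{2} = 102400$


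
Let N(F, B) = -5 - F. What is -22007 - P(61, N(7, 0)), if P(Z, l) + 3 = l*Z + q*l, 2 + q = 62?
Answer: -20552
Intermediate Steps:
q = 60 (q = -2 + 62 = 60)
P(Z, l) = -3 + 60*l + Z*l (P(Z, l) = -3 + (l*Z + 60*l) = -3 + (Z*l + 60*l) = -3 + (60*l + Z*l) = -3 + 60*l + Z*l)
-22007 - P(61, N(7, 0)) = -22007 - (-3 + 60*(-5 - 1*7) + 61*(-5 - 1*7)) = -22007 - (-3 + 60*(-5 - 7) + 61*(-5 - 7)) = -22007 - (-3 + 60*(-12) + 61*(-12)) = -22007 - (-3 - 720 - 732) = -22007 - 1*(-1455) = -22007 + 1455 = -20552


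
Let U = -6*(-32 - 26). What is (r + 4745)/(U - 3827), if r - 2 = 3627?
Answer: -8374/3479 ≈ -2.4070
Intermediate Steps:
r = 3629 (r = 2 + 3627 = 3629)
U = 348 (U = -6*(-58) = 348)
(r + 4745)/(U - 3827) = (3629 + 4745)/(348 - 3827) = 8374/(-3479) = 8374*(-1/3479) = -8374/3479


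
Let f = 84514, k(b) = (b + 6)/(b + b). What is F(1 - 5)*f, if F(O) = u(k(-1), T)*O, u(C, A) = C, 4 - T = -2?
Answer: 845140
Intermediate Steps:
k(b) = (6 + b)/(2*b) (k(b) = (6 + b)/((2*b)) = (6 + b)*(1/(2*b)) = (6 + b)/(2*b))
T = 6 (T = 4 - 1*(-2) = 4 + 2 = 6)
F(O) = -5*O/2 (F(O) = ((1/2)*(6 - 1)/(-1))*O = ((1/2)*(-1)*5)*O = -5*O/2)
F(1 - 5)*f = -5*(1 - 5)/2*84514 = -5/2*(-4)*84514 = 10*84514 = 845140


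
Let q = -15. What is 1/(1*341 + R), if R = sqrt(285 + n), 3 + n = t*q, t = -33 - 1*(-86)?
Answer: 341/116794 - 3*I*sqrt(57)/116794 ≈ 0.0029197 - 0.00019393*I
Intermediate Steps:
t = 53 (t = -33 + 86 = 53)
n = -798 (n = -3 + 53*(-15) = -3 - 795 = -798)
R = 3*I*sqrt(57) (R = sqrt(285 - 798) = sqrt(-513) = 3*I*sqrt(57) ≈ 22.65*I)
1/(1*341 + R) = 1/(1*341 + 3*I*sqrt(57)) = 1/(341 + 3*I*sqrt(57))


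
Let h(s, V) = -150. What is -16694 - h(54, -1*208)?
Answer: -16544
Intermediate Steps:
-16694 - h(54, -1*208) = -16694 - 1*(-150) = -16694 + 150 = -16544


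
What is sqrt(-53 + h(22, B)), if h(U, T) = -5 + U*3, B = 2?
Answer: 2*sqrt(2) ≈ 2.8284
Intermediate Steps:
h(U, T) = -5 + 3*U
sqrt(-53 + h(22, B)) = sqrt(-53 + (-5 + 3*22)) = sqrt(-53 + (-5 + 66)) = sqrt(-53 + 61) = sqrt(8) = 2*sqrt(2)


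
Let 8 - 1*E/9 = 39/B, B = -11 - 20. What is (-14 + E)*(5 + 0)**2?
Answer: 53725/31 ≈ 1733.1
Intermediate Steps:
B = -31
E = 2583/31 (E = 72 - 351/(-31) = 72 - 351*(-1)/31 = 72 - 9*(-39/31) = 72 + 351/31 = 2583/31 ≈ 83.323)
(-14 + E)*(5 + 0)**2 = (-14 + 2583/31)*(5 + 0)**2 = (2149/31)*5**2 = (2149/31)*25 = 53725/31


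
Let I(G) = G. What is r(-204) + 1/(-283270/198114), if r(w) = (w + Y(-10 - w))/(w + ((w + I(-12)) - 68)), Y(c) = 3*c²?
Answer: -2001396357/8639735 ≈ -231.65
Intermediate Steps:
r(w) = (w + 3*(-10 - w)²)/(-80 + 2*w) (r(w) = (w + 3*(-10 - w)²)/(w + ((w - 12) - 68)) = (w + 3*(-10 - w)²)/(w + ((-12 + w) - 68)) = (w + 3*(-10 - w)²)/(w + (-80 + w)) = (w + 3*(-10 - w)²)/(-80 + 2*w))
r(-204) + 1/(-283270/198114) = (-204 + 3*(10 - 204)²)/(2*(-40 - 204)) + 1/(-283270/198114) = (½)*(-204 + 3*(-194)²)/(-244) + 1/(-283270*1/198114) = (½)*(-1/244)*(-204 + 3*37636) + 1/(-141635/99057) = (½)*(-1/244)*(-204 + 112908) - 99057/141635 = (½)*(-1/244)*112704 - 99057/141635 = -14088/61 - 99057/141635 = -2001396357/8639735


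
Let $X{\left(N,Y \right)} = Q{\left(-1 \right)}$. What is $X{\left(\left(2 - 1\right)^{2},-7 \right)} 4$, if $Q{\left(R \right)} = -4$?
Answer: $-16$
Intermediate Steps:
$X{\left(N,Y \right)} = -4$
$X{\left(\left(2 - 1\right)^{2},-7 \right)} 4 = \left(-4\right) 4 = -16$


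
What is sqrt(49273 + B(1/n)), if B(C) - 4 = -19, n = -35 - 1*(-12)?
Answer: sqrt(49258) ≈ 221.94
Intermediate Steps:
n = -23 (n = -35 + 12 = -23)
B(C) = -15 (B(C) = 4 - 19 = -15)
sqrt(49273 + B(1/n)) = sqrt(49273 - 15) = sqrt(49258)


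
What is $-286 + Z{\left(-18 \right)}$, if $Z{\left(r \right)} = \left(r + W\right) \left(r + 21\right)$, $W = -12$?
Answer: $-376$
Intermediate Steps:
$Z{\left(r \right)} = \left(-12 + r\right) \left(21 + r\right)$ ($Z{\left(r \right)} = \left(r - 12\right) \left(r + 21\right) = \left(-12 + r\right) \left(21 + r\right)$)
$-286 + Z{\left(-18 \right)} = -286 + \left(-252 + \left(-18\right)^{2} + 9 \left(-18\right)\right) = -286 - 90 = -376$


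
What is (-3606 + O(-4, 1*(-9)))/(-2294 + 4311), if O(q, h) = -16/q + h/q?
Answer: -14399/8068 ≈ -1.7847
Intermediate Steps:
(-3606 + O(-4, 1*(-9)))/(-2294 + 4311) = (-3606 + (-16 + 1*(-9))/(-4))/(-2294 + 4311) = (-3606 - (-16 - 9)/4)/2017 = (-3606 - ¼*(-25))*(1/2017) = (-3606 + 25/4)*(1/2017) = -14399/4*1/2017 = -14399/8068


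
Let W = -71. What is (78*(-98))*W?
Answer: 542724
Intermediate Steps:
(78*(-98))*W = (78*(-98))*(-71) = -7644*(-71) = 542724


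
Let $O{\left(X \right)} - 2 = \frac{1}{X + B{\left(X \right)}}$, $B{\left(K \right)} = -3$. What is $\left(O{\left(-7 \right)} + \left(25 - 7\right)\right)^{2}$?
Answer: $\frac{39601}{100} \approx 396.01$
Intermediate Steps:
$O{\left(X \right)} = 2 + \frac{1}{-3 + X}$ ($O{\left(X \right)} = 2 + \frac{1}{X - 3} = 2 + \frac{1}{-3 + X}$)
$\left(O{\left(-7 \right)} + \left(25 - 7\right)\right)^{2} = \left(\frac{-5 + 2 \left(-7\right)}{-3 - 7} + \left(25 - 7\right)\right)^{2} = \left(\frac{-5 - 14}{-10} + \left(25 - 7\right)\right)^{2} = \left(\left(- \frac{1}{10}\right) \left(-19\right) + 18\right)^{2} = \left(\frac{19}{10} + 18\right)^{2} = \left(\frac{199}{10}\right)^{2} = \frac{39601}{100}$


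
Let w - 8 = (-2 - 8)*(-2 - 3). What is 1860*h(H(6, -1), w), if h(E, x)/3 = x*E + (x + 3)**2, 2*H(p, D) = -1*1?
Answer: 20601360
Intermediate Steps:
H(p, D) = -1/2 (H(p, D) = (-1*1)/2 = (1/2)*(-1) = -1/2)
w = 58 (w = 8 + (-2 - 8)*(-2 - 3) = 8 - 10*(-5) = 8 + 50 = 58)
h(E, x) = 3*(3 + x)**2 + 3*E*x (h(E, x) = 3*(x*E + (x + 3)**2) = 3*(E*x + (3 + x)**2) = 3*((3 + x)**2 + E*x) = 3*(3 + x)**2 + 3*E*x)
1860*h(H(6, -1), w) = 1860*(3*(3 + 58)**2 + 3*(-1/2)*58) = 1860*(3*61**2 - 87) = 1860*(3*3721 - 87) = 1860*(11163 - 87) = 1860*11076 = 20601360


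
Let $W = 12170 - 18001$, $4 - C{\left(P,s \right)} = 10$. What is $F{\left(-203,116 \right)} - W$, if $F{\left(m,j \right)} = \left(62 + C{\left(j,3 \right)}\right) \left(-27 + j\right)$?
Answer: $10815$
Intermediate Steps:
$C{\left(P,s \right)} = -6$ ($C{\left(P,s \right)} = 4 - 10 = -6$)
$W = -5831$ ($W = 12170 - 18001 = -5831$)
$F{\left(m,j \right)} = -1512 + 56 j$ ($F{\left(m,j \right)} = \left(62 - 6\right) \left(-27 + j\right) = 56 \left(-27 + j\right) = -1512 + 56 j$)
$F{\left(-203,116 \right)} - W = \left(-1512 + 56 \cdot 116\right) - -5831 = \left(-1512 + 6496\right) + 5831 = 4984 + 5831 = 10815$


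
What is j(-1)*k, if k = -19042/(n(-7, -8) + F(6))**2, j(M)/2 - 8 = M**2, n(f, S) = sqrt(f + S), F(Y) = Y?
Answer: -342756/(6 + I*sqrt(15))**2 ≈ -2767.3 + 6124.5*I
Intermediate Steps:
n(f, S) = sqrt(S + f)
j(M) = 16 + 2*M**2
k = -19042/(6 + I*sqrt(15))**2 (k = -19042/(sqrt(-8 - 7) + 6)**2 = -19042/(sqrt(-15) + 6)**2 = -19042/(I*sqrt(15) + 6)**2 = -19042/(6 + I*sqrt(15))**2 ≈ -153.74 + 340.25*I)
j(-1)*k = (16 + 2*(-1)**2)*(-19042/(6 + I*sqrt(15))**2) = (16 + 2*1)*(-19042/(6 + I*sqrt(15))**2) = (16 + 2)*(-19042/(6 + I*sqrt(15))**2) = 18*(-19042/(6 + I*sqrt(15))**2) = -342756/(6 + I*sqrt(15))**2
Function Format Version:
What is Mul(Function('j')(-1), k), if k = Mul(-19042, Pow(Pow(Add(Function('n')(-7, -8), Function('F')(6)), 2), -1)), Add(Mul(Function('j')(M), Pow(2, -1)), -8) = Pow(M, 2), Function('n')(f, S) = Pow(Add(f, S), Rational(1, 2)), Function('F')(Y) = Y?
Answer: Mul(-342756, Pow(Add(6, Mul(I, Pow(15, Rational(1, 2)))), -2)) ≈ Add(-2767.3, Mul(6124.5, I))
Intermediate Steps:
Function('n')(f, S) = Pow(Add(S, f), Rational(1, 2))
Function('j')(M) = Add(16, Mul(2, Pow(M, 2)))
k = Mul(-19042, Pow(Add(6, Mul(I, Pow(15, Rational(1, 2)))), -2)) (k = Mul(-19042, Pow(Pow(Add(Pow(Add(-8, -7), Rational(1, 2)), 6), 2), -1)) = Mul(-19042, Pow(Pow(Add(Pow(-15, Rational(1, 2)), 6), 2), -1)) = Mul(-19042, Pow(Pow(Add(Mul(I, Pow(15, Rational(1, 2))), 6), 2), -1)) = Mul(-19042, Pow(Pow(Add(6, Mul(I, Pow(15, Rational(1, 2)))), 2), -1)) = Mul(-19042, Pow(Add(6, Mul(I, Pow(15, Rational(1, 2)))), -2)) ≈ Add(-153.74, Mul(340.25, I)))
Mul(Function('j')(-1), k) = Mul(Add(16, Mul(2, Pow(-1, 2))), Mul(-19042, Pow(Add(6, Mul(I, Pow(15, Rational(1, 2)))), -2))) = Mul(Add(16, Mul(2, 1)), Mul(-19042, Pow(Add(6, Mul(I, Pow(15, Rational(1, 2)))), -2))) = Mul(Add(16, 2), Mul(-19042, Pow(Add(6, Mul(I, Pow(15, Rational(1, 2)))), -2))) = Mul(18, Mul(-19042, Pow(Add(6, Mul(I, Pow(15, Rational(1, 2)))), -2))) = Mul(-342756, Pow(Add(6, Mul(I, Pow(15, Rational(1, 2)))), -2))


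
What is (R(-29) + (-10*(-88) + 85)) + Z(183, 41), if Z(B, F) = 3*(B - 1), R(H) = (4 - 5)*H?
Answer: 1540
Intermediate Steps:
R(H) = -H
Z(B, F) = -3 + 3*B (Z(B, F) = 3*(-1 + B) = -3 + 3*B)
(R(-29) + (-10*(-88) + 85)) + Z(183, 41) = (-1*(-29) + (-10*(-88) + 85)) + (-3 + 3*183) = (29 + (880 + 85)) + (-3 + 549) = (29 + 965) + 546 = 994 + 546 = 1540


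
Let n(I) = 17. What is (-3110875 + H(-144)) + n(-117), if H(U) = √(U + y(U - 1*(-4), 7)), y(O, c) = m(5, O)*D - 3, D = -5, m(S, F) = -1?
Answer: -3110858 + I*√142 ≈ -3.1109e+6 + 11.916*I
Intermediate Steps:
y(O, c) = 2 (y(O, c) = -1*(-5) - 3 = 5 - 3 = 2)
H(U) = √(2 + U) (H(U) = √(U + 2) = √(2 + U))
(-3110875 + H(-144)) + n(-117) = (-3110875 + √(2 - 144)) + 17 = (-3110875 + √(-142)) + 17 = (-3110875 + I*√142) + 17 = -3110858 + I*√142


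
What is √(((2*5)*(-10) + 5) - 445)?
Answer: 6*I*√15 ≈ 23.238*I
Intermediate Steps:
√(((2*5)*(-10) + 5) - 445) = √((10*(-10) + 5) - 445) = √((-100 + 5) - 445) = √(-95 - 445) = √(-540) = 6*I*√15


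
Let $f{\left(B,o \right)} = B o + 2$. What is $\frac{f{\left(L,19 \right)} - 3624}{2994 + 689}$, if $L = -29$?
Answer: $- \frac{4173}{3683} \approx -1.133$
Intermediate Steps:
$f{\left(B,o \right)} = 2 + B o$
$\frac{f{\left(L,19 \right)} - 3624}{2994 + 689} = \frac{\left(2 - 551\right) - 3624}{2994 + 689} = \frac{\left(2 - 551\right) - 3624}{3683} = \left(-549 - 3624\right) \frac{1}{3683} = \left(-4173\right) \frac{1}{3683} = - \frac{4173}{3683}$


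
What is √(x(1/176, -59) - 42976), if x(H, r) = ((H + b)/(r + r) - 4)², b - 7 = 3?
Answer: I*√18528774358335/20768 ≈ 207.27*I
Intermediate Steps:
b = 10 (b = 7 + 3 = 10)
x(H, r) = (-4 + (10 + H)/(2*r))² (x(H, r) = ((H + 10)/(r + r) - 4)² = ((10 + H)/((2*r)) - 4)² = ((10 + H)*(1/(2*r)) - 4)² = ((10 + H)/(2*r) - 4)² = (-4 + (10 + H)/(2*r))²)
√(x(1/176, -59) - 42976) = √((¼)*(10 + 1/176 - 8*(-59))²/(-59)² - 42976) = √((¼)*(1/3481)*(10 + 1/176 + 472)² - 42976) = √((¼)*(1/3481)*(84833/176)² - 42976) = √((¼)*(1/3481)*(7196637889/30976) - 42976) = √(7196637889/431309824 - 42976) = √(-18528774358335/431309824) = I*√18528774358335/20768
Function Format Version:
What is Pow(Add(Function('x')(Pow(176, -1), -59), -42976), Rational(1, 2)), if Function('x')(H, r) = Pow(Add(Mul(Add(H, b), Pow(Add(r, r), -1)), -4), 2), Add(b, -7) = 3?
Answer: Mul(Rational(1, 20768), I, Pow(18528774358335, Rational(1, 2))) ≈ Mul(207.27, I)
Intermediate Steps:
b = 10 (b = Add(7, 3) = 10)
Function('x')(H, r) = Pow(Add(-4, Mul(Rational(1, 2), Pow(r, -1), Add(10, H))), 2) (Function('x')(H, r) = Pow(Add(Mul(Add(H, 10), Pow(Add(r, r), -1)), -4), 2) = Pow(Add(Mul(Add(10, H), Pow(Mul(2, r), -1)), -4), 2) = Pow(Add(Mul(Add(10, H), Mul(Rational(1, 2), Pow(r, -1))), -4), 2) = Pow(Add(Mul(Rational(1, 2), Pow(r, -1), Add(10, H)), -4), 2) = Pow(Add(-4, Mul(Rational(1, 2), Pow(r, -1), Add(10, H))), 2))
Pow(Add(Function('x')(Pow(176, -1), -59), -42976), Rational(1, 2)) = Pow(Add(Mul(Rational(1, 4), Pow(-59, -2), Pow(Add(10, Pow(176, -1), Mul(-8, -59)), 2)), -42976), Rational(1, 2)) = Pow(Add(Mul(Rational(1, 4), Rational(1, 3481), Pow(Add(10, Rational(1, 176), 472), 2)), -42976), Rational(1, 2)) = Pow(Add(Mul(Rational(1, 4), Rational(1, 3481), Pow(Rational(84833, 176), 2)), -42976), Rational(1, 2)) = Pow(Add(Mul(Rational(1, 4), Rational(1, 3481), Rational(7196637889, 30976)), -42976), Rational(1, 2)) = Pow(Add(Rational(7196637889, 431309824), -42976), Rational(1, 2)) = Pow(Rational(-18528774358335, 431309824), Rational(1, 2)) = Mul(Rational(1, 20768), I, Pow(18528774358335, Rational(1, 2)))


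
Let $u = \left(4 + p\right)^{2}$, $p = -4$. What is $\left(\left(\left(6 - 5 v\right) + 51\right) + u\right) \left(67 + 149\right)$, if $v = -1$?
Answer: $13392$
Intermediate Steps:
$u = 0$ ($u = \left(4 - 4\right)^{2} = 0^{2} = 0$)
$\left(\left(\left(6 - 5 v\right) + 51\right) + u\right) \left(67 + 149\right) = \left(\left(\left(6 - -5\right) + 51\right) + 0\right) \left(67 + 149\right) = \left(\left(\left(6 + 5\right) + 51\right) + 0\right) 216 = \left(\left(11 + 51\right) + 0\right) 216 = \left(62 + 0\right) 216 = 62 \cdot 216 = 13392$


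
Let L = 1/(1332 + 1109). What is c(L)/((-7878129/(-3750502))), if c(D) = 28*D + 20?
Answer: 26172074528/2747216127 ≈ 9.5268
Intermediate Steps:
L = 1/2441 ≈ 0.00040967
c(D) = 20 + 28*D
c(L)/((-7878129/(-3750502))) = (20 + 28*(1/2441))/((-7878129/(-3750502))) = (20 + 28/2441)/((-7878129*(-1/3750502))) = 48848/(2441*(1125447/535786)) = (48848/2441)*(535786/1125447) = 26172074528/2747216127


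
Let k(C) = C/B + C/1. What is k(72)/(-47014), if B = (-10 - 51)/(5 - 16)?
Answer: -2592/1433927 ≈ -0.0018076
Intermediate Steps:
B = 61/11 (B = -61/(-11) = -61*(-1/11) = 61/11 ≈ 5.5455)
k(C) = 72*C/61 (k(C) = C/(61/11) + C/1 = C*(11/61) + C*1 = 11*C/61 + C = 72*C/61)
k(72)/(-47014) = ((72/61)*72)/(-47014) = (5184/61)*(-1/47014) = -2592/1433927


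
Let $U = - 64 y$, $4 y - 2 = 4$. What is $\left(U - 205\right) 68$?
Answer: $-20468$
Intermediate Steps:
$y = \frac{3}{2}$ ($y = \frac{1}{2} + \frac{1}{4} \cdot 4 = \frac{1}{2} + 1 = \frac{3}{2} \approx 1.5$)
$U = -96$ ($U = \left(-64\right) \frac{3}{2} = -96$)
$\left(U - 205\right) 68 = \left(-96 - 205\right) 68 = \left(-301\right) 68 = -20468$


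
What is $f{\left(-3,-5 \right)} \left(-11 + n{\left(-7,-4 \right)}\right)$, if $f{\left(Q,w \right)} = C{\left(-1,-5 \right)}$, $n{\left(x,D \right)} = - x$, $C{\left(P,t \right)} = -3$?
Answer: $12$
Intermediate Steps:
$f{\left(Q,w \right)} = -3$
$f{\left(-3,-5 \right)} \left(-11 + n{\left(-7,-4 \right)}\right) = - 3 \left(-11 - -7\right) = - 3 \left(-11 + 7\right) = \left(-3\right) \left(-4\right) = 12$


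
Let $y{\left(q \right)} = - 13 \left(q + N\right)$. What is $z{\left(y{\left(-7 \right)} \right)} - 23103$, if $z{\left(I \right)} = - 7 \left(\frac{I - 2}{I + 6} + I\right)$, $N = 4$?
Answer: $- \frac{1052179}{45} \approx -23382.0$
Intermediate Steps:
$y{\left(q \right)} = -52 - 13 q$ ($y{\left(q \right)} = - 13 \left(q + 4\right) = - 13 \left(4 + q\right) = -52 - 13 q$)
$z{\left(I \right)} = - 7 I - \frac{7 \left(-2 + I\right)}{6 + I}$ ($z{\left(I \right)} = - 7 \left(\frac{-2 + I}{6 + I} + I\right) = - 7 \left(I + \frac{-2 + I}{6 + I}\right) = - 7 I - \frac{7 \left(-2 + I\right)}{6 + I}$)
$z{\left(y{\left(-7 \right)} \right)} - 23103 = \frac{7 \left(2 - \left(-52 - -91\right)^{2} - 7 \left(-52 - -91\right)\right)}{6 - -39} - 23103 = \frac{7 \left(2 - \left(-52 + 91\right)^{2} - 7 \left(-52 + 91\right)\right)}{6 + \left(-52 + 91\right)} - 23103 = \frac{7 \left(2 - 39^{2} - 273\right)}{6 + 39} - 23103 = \frac{7 \left(2 - 1521 - 273\right)}{45} - 23103 = 7 \cdot \frac{1}{45} \left(2 - 1521 - 273\right) - 23103 = 7 \cdot \frac{1}{45} \left(-1792\right) - 23103 = - \frac{12544}{45} - 23103 = - \frac{1052179}{45}$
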